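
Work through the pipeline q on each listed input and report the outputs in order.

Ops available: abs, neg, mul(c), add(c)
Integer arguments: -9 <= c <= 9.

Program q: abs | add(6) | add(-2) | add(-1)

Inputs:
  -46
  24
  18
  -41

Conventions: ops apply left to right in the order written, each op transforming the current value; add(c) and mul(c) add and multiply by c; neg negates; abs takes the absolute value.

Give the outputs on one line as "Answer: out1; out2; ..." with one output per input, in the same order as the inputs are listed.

Execution, op by op:
  -46 -> 46 -> 52 -> 50 -> 49
  24 -> 24 -> 30 -> 28 -> 27
  18 -> 18 -> 24 -> 22 -> 21
  -41 -> 41 -> 47 -> 45 -> 44

49; 27; 21; 44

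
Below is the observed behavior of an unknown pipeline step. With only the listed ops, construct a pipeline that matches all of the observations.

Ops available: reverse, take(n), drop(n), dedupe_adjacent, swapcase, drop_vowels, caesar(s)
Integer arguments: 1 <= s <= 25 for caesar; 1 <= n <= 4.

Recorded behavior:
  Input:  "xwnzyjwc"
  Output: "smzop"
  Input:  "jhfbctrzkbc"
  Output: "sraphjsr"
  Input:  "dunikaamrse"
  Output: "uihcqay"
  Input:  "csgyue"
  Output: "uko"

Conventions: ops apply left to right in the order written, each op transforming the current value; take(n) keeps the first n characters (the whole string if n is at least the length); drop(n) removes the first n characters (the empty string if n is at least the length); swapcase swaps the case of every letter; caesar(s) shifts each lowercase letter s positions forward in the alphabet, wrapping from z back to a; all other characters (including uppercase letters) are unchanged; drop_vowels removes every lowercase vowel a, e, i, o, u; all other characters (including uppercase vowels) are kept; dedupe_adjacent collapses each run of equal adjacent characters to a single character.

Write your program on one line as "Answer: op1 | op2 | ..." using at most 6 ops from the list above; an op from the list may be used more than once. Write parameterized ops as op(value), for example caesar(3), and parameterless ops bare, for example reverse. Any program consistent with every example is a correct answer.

drop(3) | dedupe_adjacent | caesar(22) | caesar(20) | reverse

Check, running the answer program on each example:
  "xwnzyjwc" -> "zyjwc" -> "zyjwc" -> "vufsy" -> "pozms" -> "smzop"
  "jhfbctrzkbc" -> "bctrzkbc" -> "bctrzkbc" -> "xypnvgxy" -> "rsjhpars" -> "sraphjsr"
  "dunikaamrse" -> "ikaamrse" -> "ikamrse" -> "egwinoa" -> "yaqchiu" -> "uihcqay"
  "csgyue" -> "yue" -> "yue" -> "uqa" -> "oku" -> "uko"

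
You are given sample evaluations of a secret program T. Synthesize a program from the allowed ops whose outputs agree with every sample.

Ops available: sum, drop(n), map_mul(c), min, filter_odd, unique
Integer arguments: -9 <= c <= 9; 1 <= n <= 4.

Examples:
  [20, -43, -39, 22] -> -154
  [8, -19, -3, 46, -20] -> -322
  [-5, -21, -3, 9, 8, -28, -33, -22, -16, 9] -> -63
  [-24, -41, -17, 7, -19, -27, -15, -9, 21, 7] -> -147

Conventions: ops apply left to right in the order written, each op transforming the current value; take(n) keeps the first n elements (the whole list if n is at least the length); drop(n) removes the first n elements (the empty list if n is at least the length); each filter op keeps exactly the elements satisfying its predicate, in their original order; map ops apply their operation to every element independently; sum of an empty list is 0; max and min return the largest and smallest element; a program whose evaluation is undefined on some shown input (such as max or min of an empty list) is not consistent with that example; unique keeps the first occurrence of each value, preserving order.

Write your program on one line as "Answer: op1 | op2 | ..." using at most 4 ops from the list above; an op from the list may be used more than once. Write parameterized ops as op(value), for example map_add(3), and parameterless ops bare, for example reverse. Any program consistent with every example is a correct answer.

map_mul(-7) | unique | drop(2) | min

Check, running the answer program on each example:
  [20, -43, -39, 22] -> [-140, 301, 273, -154] -> [-140, 301, 273, -154] -> [273, -154] -> -154
  [8, -19, -3, 46, -20] -> [-56, 133, 21, -322, 140] -> [-56, 133, 21, -322, 140] -> [21, -322, 140] -> -322
  [-5, -21, -3, 9, 8, -28, -33, -22, -16, 9] -> [35, 147, 21, -63, -56, 196, 231, 154, 112, -63] -> [35, 147, 21, -63, -56, 196, 231, 154, 112] -> [21, -63, -56, 196, 231, 154, 112] -> -63
  [-24, -41, -17, 7, -19, -27, -15, -9, 21, 7] -> [168, 287, 119, -49, 133, 189, 105, 63, -147, -49] -> [168, 287, 119, -49, 133, 189, 105, 63, -147] -> [119, -49, 133, 189, 105, 63, -147] -> -147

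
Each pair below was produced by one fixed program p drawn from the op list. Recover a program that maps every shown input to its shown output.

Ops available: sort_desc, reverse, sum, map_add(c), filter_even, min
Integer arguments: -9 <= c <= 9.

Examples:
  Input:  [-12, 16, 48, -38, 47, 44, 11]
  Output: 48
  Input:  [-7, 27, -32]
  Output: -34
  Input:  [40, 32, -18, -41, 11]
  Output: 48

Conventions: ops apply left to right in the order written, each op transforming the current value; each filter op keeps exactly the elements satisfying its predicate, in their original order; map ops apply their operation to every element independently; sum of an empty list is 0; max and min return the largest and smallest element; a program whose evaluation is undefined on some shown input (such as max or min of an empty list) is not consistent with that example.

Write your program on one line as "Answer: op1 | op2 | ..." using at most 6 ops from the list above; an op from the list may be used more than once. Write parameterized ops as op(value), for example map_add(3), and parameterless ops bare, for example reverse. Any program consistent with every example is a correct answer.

filter_even | map_add(4) | map_add(-7) | map_add(1) | sum

Check, running the answer program on each example:
  [-12, 16, 48, -38, 47, 44, 11] -> [-12, 16, 48, -38, 44] -> [-8, 20, 52, -34, 48] -> [-15, 13, 45, -41, 41] -> [-14, 14, 46, -40, 42] -> 48
  [-7, 27, -32] -> [-32] -> [-28] -> [-35] -> [-34] -> -34
  [40, 32, -18, -41, 11] -> [40, 32, -18] -> [44, 36, -14] -> [37, 29, -21] -> [38, 30, -20] -> 48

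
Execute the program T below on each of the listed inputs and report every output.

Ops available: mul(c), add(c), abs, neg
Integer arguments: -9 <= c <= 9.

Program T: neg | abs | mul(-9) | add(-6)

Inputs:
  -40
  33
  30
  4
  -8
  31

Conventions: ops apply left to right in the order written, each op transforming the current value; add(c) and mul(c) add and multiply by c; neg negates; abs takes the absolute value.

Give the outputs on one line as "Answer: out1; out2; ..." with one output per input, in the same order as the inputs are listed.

-366; -303; -276; -42; -78; -285

Execution, op by op:
  -40 -> 40 -> 40 -> -360 -> -366
  33 -> -33 -> 33 -> -297 -> -303
  30 -> -30 -> 30 -> -270 -> -276
  4 -> -4 -> 4 -> -36 -> -42
  -8 -> 8 -> 8 -> -72 -> -78
  31 -> -31 -> 31 -> -279 -> -285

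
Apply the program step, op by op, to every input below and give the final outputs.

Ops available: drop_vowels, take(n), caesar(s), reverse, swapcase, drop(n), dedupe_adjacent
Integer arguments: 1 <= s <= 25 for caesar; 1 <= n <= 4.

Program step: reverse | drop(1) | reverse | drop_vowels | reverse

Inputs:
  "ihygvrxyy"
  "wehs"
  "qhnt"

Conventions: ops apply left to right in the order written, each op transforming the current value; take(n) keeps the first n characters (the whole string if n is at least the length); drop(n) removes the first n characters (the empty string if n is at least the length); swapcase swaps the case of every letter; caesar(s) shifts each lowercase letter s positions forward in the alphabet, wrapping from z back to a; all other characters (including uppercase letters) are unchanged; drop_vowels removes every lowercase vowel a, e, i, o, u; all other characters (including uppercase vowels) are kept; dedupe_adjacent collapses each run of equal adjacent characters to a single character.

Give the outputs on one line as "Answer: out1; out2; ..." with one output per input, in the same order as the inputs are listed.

"yxrvgyh"; "hw"; "nhq"

Execution, op by op:
  "ihygvrxyy" -> "yyxrvgyhi" -> "yxrvgyhi" -> "ihygvrxy" -> "hygvrxy" -> "yxrvgyh"
  "wehs" -> "shew" -> "hew" -> "weh" -> "wh" -> "hw"
  "qhnt" -> "tnhq" -> "nhq" -> "qhn" -> "qhn" -> "nhq"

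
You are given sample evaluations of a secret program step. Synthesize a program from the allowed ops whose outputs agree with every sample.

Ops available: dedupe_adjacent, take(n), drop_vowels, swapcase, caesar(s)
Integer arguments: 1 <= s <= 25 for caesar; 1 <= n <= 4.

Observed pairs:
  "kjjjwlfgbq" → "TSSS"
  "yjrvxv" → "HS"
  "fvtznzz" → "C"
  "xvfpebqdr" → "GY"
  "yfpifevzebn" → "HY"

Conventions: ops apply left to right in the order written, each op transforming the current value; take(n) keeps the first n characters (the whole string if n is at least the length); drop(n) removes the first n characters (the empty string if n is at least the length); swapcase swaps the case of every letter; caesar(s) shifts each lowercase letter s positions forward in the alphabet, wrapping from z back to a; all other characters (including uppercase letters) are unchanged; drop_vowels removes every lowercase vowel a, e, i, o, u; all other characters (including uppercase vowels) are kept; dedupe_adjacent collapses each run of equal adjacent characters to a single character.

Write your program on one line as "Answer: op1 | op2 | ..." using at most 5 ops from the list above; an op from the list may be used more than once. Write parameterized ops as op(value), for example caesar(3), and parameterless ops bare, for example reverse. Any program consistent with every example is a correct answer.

drop_vowels | caesar(9) | take(4) | drop_vowels | swapcase

Check, running the answer program on each example:
  "kjjjwlfgbq" -> "kjjjwlfgbq" -> "tsssfuopkz" -> "tsss" -> "tsss" -> "TSSS"
  "yjrvxv" -> "yjrvxv" -> "hsaege" -> "hsae" -> "hs" -> "HS"
  "fvtznzz" -> "fvtznzz" -> "oeciwii" -> "oeci" -> "c" -> "C"
  "xvfpebqdr" -> "xvfpbqdr" -> "geoykzma" -> "geoy" -> "gy" -> "GY"
  "yfpifevzebn" -> "yfpfvzbn" -> "hoyoeikw" -> "hoyo" -> "hy" -> "HY"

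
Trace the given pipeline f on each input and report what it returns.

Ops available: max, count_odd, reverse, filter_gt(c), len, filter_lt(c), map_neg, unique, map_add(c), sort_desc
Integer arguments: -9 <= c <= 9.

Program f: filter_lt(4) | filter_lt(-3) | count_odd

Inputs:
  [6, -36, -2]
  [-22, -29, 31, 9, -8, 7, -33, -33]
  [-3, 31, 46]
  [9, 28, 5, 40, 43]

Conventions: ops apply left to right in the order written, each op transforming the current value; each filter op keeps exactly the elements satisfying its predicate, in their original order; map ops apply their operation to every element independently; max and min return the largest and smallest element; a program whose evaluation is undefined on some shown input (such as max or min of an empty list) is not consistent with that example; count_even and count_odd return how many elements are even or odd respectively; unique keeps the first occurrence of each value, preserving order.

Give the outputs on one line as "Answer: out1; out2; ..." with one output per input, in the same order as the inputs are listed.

Execution, op by op:
  [6, -36, -2] -> [-36, -2] -> [-36] -> 0
  [-22, -29, 31, 9, -8, 7, -33, -33] -> [-22, -29, -8, -33, -33] -> [-22, -29, -8, -33, -33] -> 3
  [-3, 31, 46] -> [-3] -> [] -> 0
  [9, 28, 5, 40, 43] -> [] -> [] -> 0

0; 3; 0; 0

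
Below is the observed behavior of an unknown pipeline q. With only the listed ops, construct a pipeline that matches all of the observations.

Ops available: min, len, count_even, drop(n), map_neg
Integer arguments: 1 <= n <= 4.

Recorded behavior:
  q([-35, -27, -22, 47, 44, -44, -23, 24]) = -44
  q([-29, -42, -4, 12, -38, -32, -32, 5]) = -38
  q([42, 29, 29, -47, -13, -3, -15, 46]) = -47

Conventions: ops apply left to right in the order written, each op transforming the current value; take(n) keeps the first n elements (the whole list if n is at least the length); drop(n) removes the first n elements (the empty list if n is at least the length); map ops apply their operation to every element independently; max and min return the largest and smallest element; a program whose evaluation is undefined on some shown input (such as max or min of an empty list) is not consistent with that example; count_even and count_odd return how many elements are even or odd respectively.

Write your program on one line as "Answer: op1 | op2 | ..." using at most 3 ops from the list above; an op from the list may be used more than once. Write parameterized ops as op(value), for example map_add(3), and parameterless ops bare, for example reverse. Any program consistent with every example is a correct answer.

drop(2) | min

Check, running the answer program on each example:
  [-35, -27, -22, 47, 44, -44, -23, 24] -> [-22, 47, 44, -44, -23, 24] -> -44
  [-29, -42, -4, 12, -38, -32, -32, 5] -> [-4, 12, -38, -32, -32, 5] -> -38
  [42, 29, 29, -47, -13, -3, -15, 46] -> [29, -47, -13, -3, -15, 46] -> -47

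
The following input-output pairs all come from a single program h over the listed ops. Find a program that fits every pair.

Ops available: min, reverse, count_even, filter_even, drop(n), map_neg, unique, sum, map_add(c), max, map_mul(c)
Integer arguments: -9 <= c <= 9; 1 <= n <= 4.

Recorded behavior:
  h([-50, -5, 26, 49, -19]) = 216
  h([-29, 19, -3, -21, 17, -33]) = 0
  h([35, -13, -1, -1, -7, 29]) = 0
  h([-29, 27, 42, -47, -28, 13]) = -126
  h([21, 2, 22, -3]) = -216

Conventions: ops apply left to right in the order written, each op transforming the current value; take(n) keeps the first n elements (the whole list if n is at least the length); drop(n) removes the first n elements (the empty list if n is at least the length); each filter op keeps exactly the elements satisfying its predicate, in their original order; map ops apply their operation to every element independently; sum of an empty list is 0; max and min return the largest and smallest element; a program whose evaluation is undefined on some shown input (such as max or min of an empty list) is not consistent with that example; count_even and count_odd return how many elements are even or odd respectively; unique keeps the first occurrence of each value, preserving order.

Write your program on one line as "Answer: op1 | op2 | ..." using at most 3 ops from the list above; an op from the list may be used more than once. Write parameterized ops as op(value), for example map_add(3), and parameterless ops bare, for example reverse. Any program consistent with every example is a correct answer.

filter_even | map_mul(-9) | sum

Check, running the answer program on each example:
  [-50, -5, 26, 49, -19] -> [-50, 26] -> [450, -234] -> 216
  [-29, 19, -3, -21, 17, -33] -> [] -> [] -> 0
  [35, -13, -1, -1, -7, 29] -> [] -> [] -> 0
  [-29, 27, 42, -47, -28, 13] -> [42, -28] -> [-378, 252] -> -126
  [21, 2, 22, -3] -> [2, 22] -> [-18, -198] -> -216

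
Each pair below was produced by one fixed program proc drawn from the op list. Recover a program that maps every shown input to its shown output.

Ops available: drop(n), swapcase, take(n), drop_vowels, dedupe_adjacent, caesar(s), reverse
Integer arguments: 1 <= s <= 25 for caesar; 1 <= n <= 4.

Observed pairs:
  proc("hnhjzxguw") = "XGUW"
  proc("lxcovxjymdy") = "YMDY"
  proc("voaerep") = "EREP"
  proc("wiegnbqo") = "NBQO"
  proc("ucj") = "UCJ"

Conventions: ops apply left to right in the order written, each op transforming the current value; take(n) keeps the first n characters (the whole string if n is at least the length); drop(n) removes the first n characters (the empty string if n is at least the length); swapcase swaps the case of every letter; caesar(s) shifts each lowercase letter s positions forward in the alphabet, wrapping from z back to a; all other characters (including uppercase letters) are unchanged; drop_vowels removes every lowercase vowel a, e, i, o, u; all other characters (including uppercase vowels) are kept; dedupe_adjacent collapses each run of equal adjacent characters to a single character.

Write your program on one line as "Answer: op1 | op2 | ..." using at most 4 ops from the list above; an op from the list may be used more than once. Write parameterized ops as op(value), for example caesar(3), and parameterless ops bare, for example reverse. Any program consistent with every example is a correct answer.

swapcase | reverse | take(4) | reverse

Check, running the answer program on each example:
  "hnhjzxguw" -> "HNHJZXGUW" -> "WUGXZJHNH" -> "WUGX" -> "XGUW"
  "lxcovxjymdy" -> "LXCOVXJYMDY" -> "YDMYJXVOCXL" -> "YDMY" -> "YMDY"
  "voaerep" -> "VOAEREP" -> "PEREAOV" -> "PERE" -> "EREP"
  "wiegnbqo" -> "WIEGNBQO" -> "OQBNGEIW" -> "OQBN" -> "NBQO"
  "ucj" -> "UCJ" -> "JCU" -> "JCU" -> "UCJ"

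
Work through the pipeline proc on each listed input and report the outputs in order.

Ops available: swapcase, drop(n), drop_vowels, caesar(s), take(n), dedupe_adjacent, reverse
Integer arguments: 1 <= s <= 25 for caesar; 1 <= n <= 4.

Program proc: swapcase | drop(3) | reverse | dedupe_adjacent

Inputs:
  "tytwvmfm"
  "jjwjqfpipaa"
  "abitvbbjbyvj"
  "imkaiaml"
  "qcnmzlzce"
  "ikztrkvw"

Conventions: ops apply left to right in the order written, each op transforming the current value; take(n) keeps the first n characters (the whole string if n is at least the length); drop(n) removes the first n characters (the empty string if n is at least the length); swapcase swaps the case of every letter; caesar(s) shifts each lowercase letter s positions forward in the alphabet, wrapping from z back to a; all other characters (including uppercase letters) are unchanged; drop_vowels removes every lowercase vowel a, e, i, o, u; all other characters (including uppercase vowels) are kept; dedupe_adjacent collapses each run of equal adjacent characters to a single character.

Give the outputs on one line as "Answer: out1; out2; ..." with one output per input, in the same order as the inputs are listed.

Execution, op by op:
  "tytwvmfm" -> "TYTWVMFM" -> "WVMFM" -> "MFMVW" -> "MFMVW"
  "jjwjqfpipaa" -> "JJWJQFPIPAA" -> "JQFPIPAA" -> "AAPIPFQJ" -> "APIPFQJ"
  "abitvbbjbyvj" -> "ABITVBBJBYVJ" -> "TVBBJBYVJ" -> "JVYBJBBVT" -> "JVYBJBVT"
  "imkaiaml" -> "IMKAIAML" -> "AIAML" -> "LMAIA" -> "LMAIA"
  "qcnmzlzce" -> "QCNMZLZCE" -> "MZLZCE" -> "ECZLZM" -> "ECZLZM"
  "ikztrkvw" -> "IKZTRKVW" -> "TRKVW" -> "WVKRT" -> "WVKRT"

"MFMVW"; "APIPFQJ"; "JVYBJBVT"; "LMAIA"; "ECZLZM"; "WVKRT"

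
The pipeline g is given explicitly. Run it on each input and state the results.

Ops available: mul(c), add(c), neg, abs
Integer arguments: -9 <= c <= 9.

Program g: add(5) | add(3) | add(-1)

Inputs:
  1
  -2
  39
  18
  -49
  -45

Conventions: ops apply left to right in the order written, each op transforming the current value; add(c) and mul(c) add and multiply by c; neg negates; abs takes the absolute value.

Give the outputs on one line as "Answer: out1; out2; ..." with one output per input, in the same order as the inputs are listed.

Execution, op by op:
  1 -> 6 -> 9 -> 8
  -2 -> 3 -> 6 -> 5
  39 -> 44 -> 47 -> 46
  18 -> 23 -> 26 -> 25
  -49 -> -44 -> -41 -> -42
  -45 -> -40 -> -37 -> -38

8; 5; 46; 25; -42; -38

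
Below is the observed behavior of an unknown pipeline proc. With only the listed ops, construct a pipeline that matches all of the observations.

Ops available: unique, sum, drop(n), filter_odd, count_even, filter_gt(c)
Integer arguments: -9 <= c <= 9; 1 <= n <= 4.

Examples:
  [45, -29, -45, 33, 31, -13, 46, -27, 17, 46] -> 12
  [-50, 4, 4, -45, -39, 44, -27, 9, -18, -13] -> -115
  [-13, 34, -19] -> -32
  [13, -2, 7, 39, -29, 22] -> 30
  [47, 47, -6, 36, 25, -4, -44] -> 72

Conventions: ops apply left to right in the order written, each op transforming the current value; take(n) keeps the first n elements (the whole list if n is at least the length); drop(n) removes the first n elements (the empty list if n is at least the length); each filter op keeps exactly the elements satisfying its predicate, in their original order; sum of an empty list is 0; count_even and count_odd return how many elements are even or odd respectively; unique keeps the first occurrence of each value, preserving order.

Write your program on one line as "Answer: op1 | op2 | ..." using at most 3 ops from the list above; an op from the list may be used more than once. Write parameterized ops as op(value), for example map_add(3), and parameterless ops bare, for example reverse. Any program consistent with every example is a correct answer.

unique | filter_odd | sum

Check, running the answer program on each example:
  [45, -29, -45, 33, 31, -13, 46, -27, 17, 46] -> [45, -29, -45, 33, 31, -13, 46, -27, 17] -> [45, -29, -45, 33, 31, -13, -27, 17] -> 12
  [-50, 4, 4, -45, -39, 44, -27, 9, -18, -13] -> [-50, 4, -45, -39, 44, -27, 9, -18, -13] -> [-45, -39, -27, 9, -13] -> -115
  [-13, 34, -19] -> [-13, 34, -19] -> [-13, -19] -> -32
  [13, -2, 7, 39, -29, 22] -> [13, -2, 7, 39, -29, 22] -> [13, 7, 39, -29] -> 30
  [47, 47, -6, 36, 25, -4, -44] -> [47, -6, 36, 25, -4, -44] -> [47, 25] -> 72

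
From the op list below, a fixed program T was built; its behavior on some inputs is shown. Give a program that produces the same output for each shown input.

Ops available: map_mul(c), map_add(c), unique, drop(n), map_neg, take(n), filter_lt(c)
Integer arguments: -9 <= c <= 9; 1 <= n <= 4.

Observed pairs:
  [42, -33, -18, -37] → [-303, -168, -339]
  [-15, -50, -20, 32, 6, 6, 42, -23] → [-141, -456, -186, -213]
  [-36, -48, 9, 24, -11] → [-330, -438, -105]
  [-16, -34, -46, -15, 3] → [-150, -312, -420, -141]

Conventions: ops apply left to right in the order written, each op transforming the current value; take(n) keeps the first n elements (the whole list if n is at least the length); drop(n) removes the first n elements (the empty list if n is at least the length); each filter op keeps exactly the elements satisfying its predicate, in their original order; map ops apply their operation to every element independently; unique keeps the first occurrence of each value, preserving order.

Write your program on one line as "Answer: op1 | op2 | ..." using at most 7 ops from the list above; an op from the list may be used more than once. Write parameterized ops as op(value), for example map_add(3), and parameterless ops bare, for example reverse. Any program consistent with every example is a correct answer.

filter_lt(5) | filter_lt(0) | map_neg | map_mul(9) | map_add(6) | map_neg

Check, running the answer program on each example:
  [42, -33, -18, -37] -> [-33, -18, -37] -> [-33, -18, -37] -> [33, 18, 37] -> [297, 162, 333] -> [303, 168, 339] -> [-303, -168, -339]
  [-15, -50, -20, 32, 6, 6, 42, -23] -> [-15, -50, -20, -23] -> [-15, -50, -20, -23] -> [15, 50, 20, 23] -> [135, 450, 180, 207] -> [141, 456, 186, 213] -> [-141, -456, -186, -213]
  [-36, -48, 9, 24, -11] -> [-36, -48, -11] -> [-36, -48, -11] -> [36, 48, 11] -> [324, 432, 99] -> [330, 438, 105] -> [-330, -438, -105]
  [-16, -34, -46, -15, 3] -> [-16, -34, -46, -15, 3] -> [-16, -34, -46, -15] -> [16, 34, 46, 15] -> [144, 306, 414, 135] -> [150, 312, 420, 141] -> [-150, -312, -420, -141]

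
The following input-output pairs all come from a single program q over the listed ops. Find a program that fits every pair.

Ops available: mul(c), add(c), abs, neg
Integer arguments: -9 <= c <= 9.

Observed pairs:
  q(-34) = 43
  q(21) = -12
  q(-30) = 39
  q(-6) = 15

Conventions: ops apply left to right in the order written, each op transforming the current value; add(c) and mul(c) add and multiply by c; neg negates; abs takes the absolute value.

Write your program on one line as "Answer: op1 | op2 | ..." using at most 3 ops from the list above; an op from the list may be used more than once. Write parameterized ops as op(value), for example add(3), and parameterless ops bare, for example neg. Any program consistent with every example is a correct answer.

neg | add(1) | add(8)

Check, running the answer program on each example:
  -34 -> 34 -> 35 -> 43
  21 -> -21 -> -20 -> -12
  -30 -> 30 -> 31 -> 39
  -6 -> 6 -> 7 -> 15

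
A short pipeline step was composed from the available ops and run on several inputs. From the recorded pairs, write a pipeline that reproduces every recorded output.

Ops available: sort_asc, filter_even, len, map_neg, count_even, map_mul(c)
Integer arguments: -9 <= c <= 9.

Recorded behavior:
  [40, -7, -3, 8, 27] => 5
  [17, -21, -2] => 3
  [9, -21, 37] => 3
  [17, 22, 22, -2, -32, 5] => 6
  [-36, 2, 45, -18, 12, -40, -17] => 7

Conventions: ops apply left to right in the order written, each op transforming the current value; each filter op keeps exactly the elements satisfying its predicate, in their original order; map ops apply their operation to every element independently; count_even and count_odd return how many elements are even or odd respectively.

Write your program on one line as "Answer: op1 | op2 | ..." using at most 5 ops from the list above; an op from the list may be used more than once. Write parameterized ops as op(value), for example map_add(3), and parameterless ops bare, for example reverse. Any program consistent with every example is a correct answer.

sort_asc | map_mul(8) | map_neg | map_mul(-8) | count_even

Check, running the answer program on each example:
  [40, -7, -3, 8, 27] -> [-7, -3, 8, 27, 40] -> [-56, -24, 64, 216, 320] -> [56, 24, -64, -216, -320] -> [-448, -192, 512, 1728, 2560] -> 5
  [17, -21, -2] -> [-21, -2, 17] -> [-168, -16, 136] -> [168, 16, -136] -> [-1344, -128, 1088] -> 3
  [9, -21, 37] -> [-21, 9, 37] -> [-168, 72, 296] -> [168, -72, -296] -> [-1344, 576, 2368] -> 3
  [17, 22, 22, -2, -32, 5] -> [-32, -2, 5, 17, 22, 22] -> [-256, -16, 40, 136, 176, 176] -> [256, 16, -40, -136, -176, -176] -> [-2048, -128, 320, 1088, 1408, 1408] -> 6
  [-36, 2, 45, -18, 12, -40, -17] -> [-40, -36, -18, -17, 2, 12, 45] -> [-320, -288, -144, -136, 16, 96, 360] -> [320, 288, 144, 136, -16, -96, -360] -> [-2560, -2304, -1152, -1088, 128, 768, 2880] -> 7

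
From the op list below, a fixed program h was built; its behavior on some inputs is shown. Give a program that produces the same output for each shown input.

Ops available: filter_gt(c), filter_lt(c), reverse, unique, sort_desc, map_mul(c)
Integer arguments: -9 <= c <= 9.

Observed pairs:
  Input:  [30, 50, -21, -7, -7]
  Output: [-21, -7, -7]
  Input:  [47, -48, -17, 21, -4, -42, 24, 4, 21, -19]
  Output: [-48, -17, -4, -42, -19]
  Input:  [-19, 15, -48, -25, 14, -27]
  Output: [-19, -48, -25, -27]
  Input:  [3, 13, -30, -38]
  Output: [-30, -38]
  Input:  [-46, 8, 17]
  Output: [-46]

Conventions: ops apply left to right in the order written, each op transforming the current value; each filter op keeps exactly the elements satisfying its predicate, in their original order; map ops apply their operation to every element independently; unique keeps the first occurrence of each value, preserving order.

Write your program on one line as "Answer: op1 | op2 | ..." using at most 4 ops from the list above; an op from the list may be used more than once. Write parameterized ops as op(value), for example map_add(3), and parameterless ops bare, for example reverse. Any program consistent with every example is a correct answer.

filter_lt(6) | reverse | filter_lt(-2) | reverse

Check, running the answer program on each example:
  [30, 50, -21, -7, -7] -> [-21, -7, -7] -> [-7, -7, -21] -> [-7, -7, -21] -> [-21, -7, -7]
  [47, -48, -17, 21, -4, -42, 24, 4, 21, -19] -> [-48, -17, -4, -42, 4, -19] -> [-19, 4, -42, -4, -17, -48] -> [-19, -42, -4, -17, -48] -> [-48, -17, -4, -42, -19]
  [-19, 15, -48, -25, 14, -27] -> [-19, -48, -25, -27] -> [-27, -25, -48, -19] -> [-27, -25, -48, -19] -> [-19, -48, -25, -27]
  [3, 13, -30, -38] -> [3, -30, -38] -> [-38, -30, 3] -> [-38, -30] -> [-30, -38]
  [-46, 8, 17] -> [-46] -> [-46] -> [-46] -> [-46]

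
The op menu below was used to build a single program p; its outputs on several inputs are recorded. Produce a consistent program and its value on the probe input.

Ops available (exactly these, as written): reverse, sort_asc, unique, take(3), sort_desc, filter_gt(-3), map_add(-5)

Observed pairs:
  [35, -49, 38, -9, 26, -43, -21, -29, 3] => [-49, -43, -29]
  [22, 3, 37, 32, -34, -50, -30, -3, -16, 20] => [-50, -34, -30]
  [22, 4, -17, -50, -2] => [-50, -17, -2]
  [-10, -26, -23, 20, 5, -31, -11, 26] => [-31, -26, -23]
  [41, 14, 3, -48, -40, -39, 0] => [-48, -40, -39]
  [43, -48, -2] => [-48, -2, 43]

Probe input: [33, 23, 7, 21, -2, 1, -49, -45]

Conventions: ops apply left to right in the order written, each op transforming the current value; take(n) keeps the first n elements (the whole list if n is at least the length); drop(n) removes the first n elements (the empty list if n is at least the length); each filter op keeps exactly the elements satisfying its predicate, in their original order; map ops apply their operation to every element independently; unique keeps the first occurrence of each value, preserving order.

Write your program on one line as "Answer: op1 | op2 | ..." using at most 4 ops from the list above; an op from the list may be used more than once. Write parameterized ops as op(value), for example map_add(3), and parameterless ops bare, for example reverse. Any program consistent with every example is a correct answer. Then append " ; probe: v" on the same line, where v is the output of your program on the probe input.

sort_desc | sort_asc | take(3) ; probe: [-49, -45, -2]

Check, running the answer program on each example:
  [35, -49, 38, -9, 26, -43, -21, -29, 3] -> [38, 35, 26, 3, -9, -21, -29, -43, -49] -> [-49, -43, -29, -21, -9, 3, 26, 35, 38] -> [-49, -43, -29]
  [22, 3, 37, 32, -34, -50, -30, -3, -16, 20] -> [37, 32, 22, 20, 3, -3, -16, -30, -34, -50] -> [-50, -34, -30, -16, -3, 3, 20, 22, 32, 37] -> [-50, -34, -30]
  [22, 4, -17, -50, -2] -> [22, 4, -2, -17, -50] -> [-50, -17, -2, 4, 22] -> [-50, -17, -2]
  [-10, -26, -23, 20, 5, -31, -11, 26] -> [26, 20, 5, -10, -11, -23, -26, -31] -> [-31, -26, -23, -11, -10, 5, 20, 26] -> [-31, -26, -23]
  [41, 14, 3, -48, -40, -39, 0] -> [41, 14, 3, 0, -39, -40, -48] -> [-48, -40, -39, 0, 3, 14, 41] -> [-48, -40, -39]
  [43, -48, -2] -> [43, -2, -48] -> [-48, -2, 43] -> [-48, -2, 43]
  probe: [33, 23, 7, 21, -2, 1, -49, -45] -> [33, 23, 21, 7, 1, -2, -45, -49] -> [-49, -45, -2, 1, 7, 21, 23, 33] -> [-49, -45, -2]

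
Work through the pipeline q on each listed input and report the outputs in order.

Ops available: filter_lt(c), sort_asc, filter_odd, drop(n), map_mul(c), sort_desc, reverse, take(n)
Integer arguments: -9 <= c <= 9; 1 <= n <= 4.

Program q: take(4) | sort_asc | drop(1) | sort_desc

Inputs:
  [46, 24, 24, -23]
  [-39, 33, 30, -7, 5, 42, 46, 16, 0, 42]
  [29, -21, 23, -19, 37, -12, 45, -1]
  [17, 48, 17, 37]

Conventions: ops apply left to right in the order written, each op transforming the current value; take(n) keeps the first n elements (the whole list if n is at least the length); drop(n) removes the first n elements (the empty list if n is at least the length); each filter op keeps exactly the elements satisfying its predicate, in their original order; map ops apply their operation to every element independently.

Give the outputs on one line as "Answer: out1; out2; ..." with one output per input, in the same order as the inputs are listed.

[46, 24, 24]; [33, 30, -7]; [29, 23, -19]; [48, 37, 17]

Execution, op by op:
  [46, 24, 24, -23] -> [46, 24, 24, -23] -> [-23, 24, 24, 46] -> [24, 24, 46] -> [46, 24, 24]
  [-39, 33, 30, -7, 5, 42, 46, 16, 0, 42] -> [-39, 33, 30, -7] -> [-39, -7, 30, 33] -> [-7, 30, 33] -> [33, 30, -7]
  [29, -21, 23, -19, 37, -12, 45, -1] -> [29, -21, 23, -19] -> [-21, -19, 23, 29] -> [-19, 23, 29] -> [29, 23, -19]
  [17, 48, 17, 37] -> [17, 48, 17, 37] -> [17, 17, 37, 48] -> [17, 37, 48] -> [48, 37, 17]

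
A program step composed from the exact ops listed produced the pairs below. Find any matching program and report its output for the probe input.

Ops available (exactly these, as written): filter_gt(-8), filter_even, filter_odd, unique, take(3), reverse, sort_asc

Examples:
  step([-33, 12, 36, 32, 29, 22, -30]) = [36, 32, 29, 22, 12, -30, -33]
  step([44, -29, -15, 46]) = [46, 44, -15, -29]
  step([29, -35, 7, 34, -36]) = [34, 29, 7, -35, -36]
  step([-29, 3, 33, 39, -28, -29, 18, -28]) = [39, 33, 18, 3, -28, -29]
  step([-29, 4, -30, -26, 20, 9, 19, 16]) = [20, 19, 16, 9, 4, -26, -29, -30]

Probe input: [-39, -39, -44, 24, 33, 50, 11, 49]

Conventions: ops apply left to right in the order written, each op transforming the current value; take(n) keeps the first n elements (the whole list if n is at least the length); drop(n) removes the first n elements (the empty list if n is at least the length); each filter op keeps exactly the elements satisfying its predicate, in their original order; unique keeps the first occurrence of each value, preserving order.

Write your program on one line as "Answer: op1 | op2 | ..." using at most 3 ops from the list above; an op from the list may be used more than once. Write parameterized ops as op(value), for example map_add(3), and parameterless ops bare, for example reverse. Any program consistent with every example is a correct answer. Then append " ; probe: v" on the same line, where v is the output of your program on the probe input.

sort_asc | unique | reverse ; probe: [50, 49, 33, 24, 11, -39, -44]

Check, running the answer program on each example:
  [-33, 12, 36, 32, 29, 22, -30] -> [-33, -30, 12, 22, 29, 32, 36] -> [-33, -30, 12, 22, 29, 32, 36] -> [36, 32, 29, 22, 12, -30, -33]
  [44, -29, -15, 46] -> [-29, -15, 44, 46] -> [-29, -15, 44, 46] -> [46, 44, -15, -29]
  [29, -35, 7, 34, -36] -> [-36, -35, 7, 29, 34] -> [-36, -35, 7, 29, 34] -> [34, 29, 7, -35, -36]
  [-29, 3, 33, 39, -28, -29, 18, -28] -> [-29, -29, -28, -28, 3, 18, 33, 39] -> [-29, -28, 3, 18, 33, 39] -> [39, 33, 18, 3, -28, -29]
  [-29, 4, -30, -26, 20, 9, 19, 16] -> [-30, -29, -26, 4, 9, 16, 19, 20] -> [-30, -29, -26, 4, 9, 16, 19, 20] -> [20, 19, 16, 9, 4, -26, -29, -30]
  probe: [-39, -39, -44, 24, 33, 50, 11, 49] -> [-44, -39, -39, 11, 24, 33, 49, 50] -> [-44, -39, 11, 24, 33, 49, 50] -> [50, 49, 33, 24, 11, -39, -44]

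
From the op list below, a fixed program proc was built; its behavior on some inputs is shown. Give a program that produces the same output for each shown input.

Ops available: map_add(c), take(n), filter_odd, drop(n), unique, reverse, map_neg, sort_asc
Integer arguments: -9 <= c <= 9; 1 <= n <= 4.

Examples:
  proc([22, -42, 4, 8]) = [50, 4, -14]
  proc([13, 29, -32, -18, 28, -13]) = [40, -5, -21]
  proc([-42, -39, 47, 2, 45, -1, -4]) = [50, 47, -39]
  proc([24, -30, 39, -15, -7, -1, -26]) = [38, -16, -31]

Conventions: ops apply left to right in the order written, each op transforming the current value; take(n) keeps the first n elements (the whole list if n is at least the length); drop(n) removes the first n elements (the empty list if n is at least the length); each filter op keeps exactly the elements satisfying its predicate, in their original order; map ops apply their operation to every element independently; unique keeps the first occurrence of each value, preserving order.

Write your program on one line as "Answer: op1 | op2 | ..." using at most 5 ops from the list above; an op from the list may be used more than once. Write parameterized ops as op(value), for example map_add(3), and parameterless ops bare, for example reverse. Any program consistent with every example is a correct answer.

take(3) | map_add(-8) | sort_asc | map_neg

Check, running the answer program on each example:
  [22, -42, 4, 8] -> [22, -42, 4] -> [14, -50, -4] -> [-50, -4, 14] -> [50, 4, -14]
  [13, 29, -32, -18, 28, -13] -> [13, 29, -32] -> [5, 21, -40] -> [-40, 5, 21] -> [40, -5, -21]
  [-42, -39, 47, 2, 45, -1, -4] -> [-42, -39, 47] -> [-50, -47, 39] -> [-50, -47, 39] -> [50, 47, -39]
  [24, -30, 39, -15, -7, -1, -26] -> [24, -30, 39] -> [16, -38, 31] -> [-38, 16, 31] -> [38, -16, -31]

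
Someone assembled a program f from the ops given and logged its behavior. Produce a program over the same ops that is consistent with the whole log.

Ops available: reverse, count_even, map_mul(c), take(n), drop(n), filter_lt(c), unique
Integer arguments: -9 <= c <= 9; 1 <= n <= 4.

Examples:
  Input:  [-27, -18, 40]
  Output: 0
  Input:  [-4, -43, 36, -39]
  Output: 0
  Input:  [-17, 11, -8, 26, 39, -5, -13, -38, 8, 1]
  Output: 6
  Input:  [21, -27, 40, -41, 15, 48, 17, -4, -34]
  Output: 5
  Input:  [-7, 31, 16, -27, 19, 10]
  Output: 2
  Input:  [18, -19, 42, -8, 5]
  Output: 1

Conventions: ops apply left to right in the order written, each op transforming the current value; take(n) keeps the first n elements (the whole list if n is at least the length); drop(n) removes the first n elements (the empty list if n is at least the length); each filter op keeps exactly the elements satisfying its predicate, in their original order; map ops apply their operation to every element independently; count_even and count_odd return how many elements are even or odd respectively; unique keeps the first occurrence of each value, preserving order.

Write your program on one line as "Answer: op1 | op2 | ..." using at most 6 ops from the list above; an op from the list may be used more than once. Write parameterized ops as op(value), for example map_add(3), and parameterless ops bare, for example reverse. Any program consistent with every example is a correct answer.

map_mul(2) | drop(4) | map_mul(9) | map_mul(-6) | map_mul(-1) | count_even

Check, running the answer program on each example:
  [-27, -18, 40] -> [-54, -36, 80] -> [] -> [] -> [] -> [] -> 0
  [-4, -43, 36, -39] -> [-8, -86, 72, -78] -> [] -> [] -> [] -> [] -> 0
  [-17, 11, -8, 26, 39, -5, -13, -38, 8, 1] -> [-34, 22, -16, 52, 78, -10, -26, -76, 16, 2] -> [78, -10, -26, -76, 16, 2] -> [702, -90, -234, -684, 144, 18] -> [-4212, 540, 1404, 4104, -864, -108] -> [4212, -540, -1404, -4104, 864, 108] -> 6
  [21, -27, 40, -41, 15, 48, 17, -4, -34] -> [42, -54, 80, -82, 30, 96, 34, -8, -68] -> [30, 96, 34, -8, -68] -> [270, 864, 306, -72, -612] -> [-1620, -5184, -1836, 432, 3672] -> [1620, 5184, 1836, -432, -3672] -> 5
  [-7, 31, 16, -27, 19, 10] -> [-14, 62, 32, -54, 38, 20] -> [38, 20] -> [342, 180] -> [-2052, -1080] -> [2052, 1080] -> 2
  [18, -19, 42, -8, 5] -> [36, -38, 84, -16, 10] -> [10] -> [90] -> [-540] -> [540] -> 1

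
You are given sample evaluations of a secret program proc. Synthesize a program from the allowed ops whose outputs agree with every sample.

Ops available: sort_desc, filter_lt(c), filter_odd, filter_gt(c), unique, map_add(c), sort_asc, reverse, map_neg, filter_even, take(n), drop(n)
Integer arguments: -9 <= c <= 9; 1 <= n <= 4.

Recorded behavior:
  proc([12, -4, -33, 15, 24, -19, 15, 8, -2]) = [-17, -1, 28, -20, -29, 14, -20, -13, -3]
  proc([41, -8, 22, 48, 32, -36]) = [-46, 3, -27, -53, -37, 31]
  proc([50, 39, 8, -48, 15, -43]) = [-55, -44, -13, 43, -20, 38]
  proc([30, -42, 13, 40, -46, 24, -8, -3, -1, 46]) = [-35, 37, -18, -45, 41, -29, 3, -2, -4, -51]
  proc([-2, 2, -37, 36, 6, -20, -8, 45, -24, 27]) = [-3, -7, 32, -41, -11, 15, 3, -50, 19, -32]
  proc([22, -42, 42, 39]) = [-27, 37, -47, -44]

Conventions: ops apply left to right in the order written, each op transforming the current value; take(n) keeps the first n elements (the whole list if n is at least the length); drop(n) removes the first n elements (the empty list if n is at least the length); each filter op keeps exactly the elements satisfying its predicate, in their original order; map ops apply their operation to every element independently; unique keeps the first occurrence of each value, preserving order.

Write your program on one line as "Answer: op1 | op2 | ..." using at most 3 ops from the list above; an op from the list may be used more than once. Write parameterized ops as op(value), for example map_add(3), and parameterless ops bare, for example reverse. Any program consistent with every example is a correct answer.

map_neg | map_add(-8) | map_add(3)

Check, running the answer program on each example:
  [12, -4, -33, 15, 24, -19, 15, 8, -2] -> [-12, 4, 33, -15, -24, 19, -15, -8, 2] -> [-20, -4, 25, -23, -32, 11, -23, -16, -6] -> [-17, -1, 28, -20, -29, 14, -20, -13, -3]
  [41, -8, 22, 48, 32, -36] -> [-41, 8, -22, -48, -32, 36] -> [-49, 0, -30, -56, -40, 28] -> [-46, 3, -27, -53, -37, 31]
  [50, 39, 8, -48, 15, -43] -> [-50, -39, -8, 48, -15, 43] -> [-58, -47, -16, 40, -23, 35] -> [-55, -44, -13, 43, -20, 38]
  [30, -42, 13, 40, -46, 24, -8, -3, -1, 46] -> [-30, 42, -13, -40, 46, -24, 8, 3, 1, -46] -> [-38, 34, -21, -48, 38, -32, 0, -5, -7, -54] -> [-35, 37, -18, -45, 41, -29, 3, -2, -4, -51]
  [-2, 2, -37, 36, 6, -20, -8, 45, -24, 27] -> [2, -2, 37, -36, -6, 20, 8, -45, 24, -27] -> [-6, -10, 29, -44, -14, 12, 0, -53, 16, -35] -> [-3, -7, 32, -41, -11, 15, 3, -50, 19, -32]
  [22, -42, 42, 39] -> [-22, 42, -42, -39] -> [-30, 34, -50, -47] -> [-27, 37, -47, -44]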